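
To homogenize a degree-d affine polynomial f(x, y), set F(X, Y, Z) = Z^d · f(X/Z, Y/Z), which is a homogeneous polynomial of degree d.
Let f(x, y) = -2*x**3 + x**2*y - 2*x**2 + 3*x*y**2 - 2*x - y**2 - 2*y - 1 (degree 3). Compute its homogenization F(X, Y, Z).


F(X, Y, Z) = -2*X**3 + X**2*Y - 2*X**2*Z + 3*X*Y**2 - 2*X*Z**2 - Y**2*Z - 2*Y*Z**2 - Z**3

deg(f) = 3.
Substitute x = X/Z, y = Y/Z into f, then multiply by Z^3.
  monomial -2·x^3·y^0 ↦ -2·X^3·Y^0·Z^0.
  monomial 1·x^2·y^1 ↦ 1·X^2·Y^1·Z^0.
  monomial -2·x^2·y^0 ↦ -2·X^2·Y^0·Z^1.
  monomial 3·x^1·y^2 ↦ 3·X^1·Y^2·Z^0.
  monomial -2·x^1·y^0 ↦ -2·X^1·Y^0·Z^2.
  monomial -1·x^0·y^2 ↦ -1·X^0·Y^2·Z^1.
  monomial -2·x^0·y^1 ↦ -2·X^0·Y^1·Z^2.
  monomial -1·x^0·y^0 ↦ -1·X^0·Y^0·Z^3.
Collecting: F(X, Y, Z) = -2*X**3 + X**2*Y - 2*X**2*Z + 3*X*Y**2 - 2*X*Z**2 - Y**2*Z - 2*Y*Z**2 - Z**3.


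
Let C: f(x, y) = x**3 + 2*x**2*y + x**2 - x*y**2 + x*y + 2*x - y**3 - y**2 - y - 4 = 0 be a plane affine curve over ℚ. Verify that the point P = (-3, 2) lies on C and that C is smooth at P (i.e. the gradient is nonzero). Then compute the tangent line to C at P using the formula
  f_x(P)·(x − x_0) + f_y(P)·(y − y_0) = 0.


Tangent line at P: -3*x + 10*y - 29 = 0.

Step 1: f(-3, 2) = 0, so P lies on C.
Step 2: partial derivatives
  f_x(x, y) = 3*x**2 + 4*x*y + 2*x - y**2 + y + 2, f_y(x, y) = 2*x**2 - 2*x*y + x - 3*y**2 - 2*y - 1.
  f_x(P) = -3, f_y(P) = 10 (gradient nonzero, so P is smooth).
Step 3: tangent line at P: -3·(x − -3) + 10·(y − 2) = 0.
Expanding: -3*x + 10*y - 29 = 0.


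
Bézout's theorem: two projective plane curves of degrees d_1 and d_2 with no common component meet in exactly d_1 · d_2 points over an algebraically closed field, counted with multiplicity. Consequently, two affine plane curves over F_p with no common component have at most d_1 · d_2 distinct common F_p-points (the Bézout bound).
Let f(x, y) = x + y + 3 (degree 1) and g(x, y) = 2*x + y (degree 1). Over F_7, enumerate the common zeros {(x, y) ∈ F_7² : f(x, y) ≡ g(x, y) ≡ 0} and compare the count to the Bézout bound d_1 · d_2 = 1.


Common zeros: {(3, 1)}; count = 1; Bézout bound = 1.

deg(f) = 1, deg(g) = 1, so Bézout bound = 1.
Scan x ∈ F_7. For each x, list the y ∈ F_7 with f(x, y) ≡ 0 and those with g(x, y) ≡ 0 (mod 7); the common zeros in that column are the intersection.
  x = 0: f ≡ 0 at y ∈ {4}; g ≡ 0 at y ∈ {0}; common: ∅.
  x = 1: f ≡ 0 at y ∈ {3}; g ≡ 0 at y ∈ {5}; common: ∅.
  x = 2: f ≡ 0 at y ∈ {2}; g ≡ 0 at y ∈ {3}; common: ∅.
  x = 3: f ≡ 0 at y ∈ {1}; g ≡ 0 at y ∈ {1}; common: {1}.
  x = 4: f ≡ 0 at y ∈ {0}; g ≡ 0 at y ∈ {6}; common: ∅.
  x = 5: f ≡ 0 at y ∈ {6}; g ≡ 0 at y ∈ {4}; common: ∅.
  x = 6: f ≡ 0 at y ∈ {5}; g ≡ 0 at y ∈ {2}; common: ∅.
Collecting: common zeros = {(3, 1)}, so the count is 1.
Comparison with the Bézout bound: 1 ≤ 1 = deg(f)·deg(g), as expected for curves with no common component (the bound is attained).


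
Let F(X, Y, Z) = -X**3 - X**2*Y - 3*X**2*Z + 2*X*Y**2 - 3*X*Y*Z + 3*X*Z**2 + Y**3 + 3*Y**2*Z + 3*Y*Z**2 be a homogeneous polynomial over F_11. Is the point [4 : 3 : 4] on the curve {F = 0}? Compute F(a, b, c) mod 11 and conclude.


F(4,3,4) ≡ 7 (mod 11); P is NOT on the curve.

Evaluate F(4, 3, 4) term-by-term (mod 11).
  -X**3 ↦ -1·64·1·1 = -64
  -X**2*Y ↦ -1·16·3·1 = -48
  -3*X**2*Z ↦ -3·16·1·4 = -192
  2*X*Y**2 ↦ 2·4·9·1 = 72
  -3*X*Y*Z ↦ -3·4·3·4 = -144
  3*X*Z**2 ↦ 3·4·1·16 = 192
  Y**3 ↦ 1·1·27·1 = 27
  3*Y**2*Z ↦ 3·1·9·4 = 108
  3*Y*Z**2 ↦ 3·1·3·16 = 144
Sum: F(4, 3, 4) = (-64) + (-48) + (-192) + (72) + (-144) + (192) + (27) + (108) + (144) = 95.
Reducing mod 11: 95 ≡ 7 (mod 11).
Since F(a, b, c) ≡ 7 ≠ 0 (mod 11), P does NOT lie on the curve.


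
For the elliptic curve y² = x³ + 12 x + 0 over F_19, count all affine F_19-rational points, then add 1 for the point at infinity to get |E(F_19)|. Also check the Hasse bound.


Affine points = {(0, 0), (3, 5), (3, 14), (4, 6), (4, 13), (7, 3), (7, 16), (8, 0), (9, 1), (9, 18), (11, 0), (13, 4), (13, 15), (14, 9), (14, 10), (17, 5), (17, 14), (18, 5), (18, 14)}; affine count = 19; |E(F_19)| = 20.

Discriminant check: Δ ∝ 4a³ + 27b² = 4·12³ + 27·0² = 4·1728 + 27·0 ≡ 15 (mod 19). Nonzero ⇒ E is nonsingular.
For each x ∈ F_19, compute rhs = x³ + 12·x + 0 mod 19, then count y ∈ F_19 with y² ≡ rhs.
  x = 0: rhs = 0, matching y values: 0 (1 points).
  x = 1: rhs = 13, matching y values: none (0 points).
  x = 2: rhs = 13, matching y values: none (0 points).
  x = 3: rhs = 6, matching y values: 5, 14 (2 points).
  x = 4: rhs = 17, matching y values: 6, 13 (2 points).
  x = 5: rhs = 14, matching y values: none (0 points).
  x = 6: rhs = 3, matching y values: none (0 points).
  x = 7: rhs = 9, matching y values: 3, 16 (2 points).
  x = 8: rhs = 0, matching y values: 0 (1 points).
  x = 9: rhs = 1, matching y values: 1, 18 (2 points).
  x = 10: rhs = 18, matching y values: none (0 points).
  x = 11: rhs = 0, matching y values: 0 (1 points).
  x = 12: rhs = 10, matching y values: none (0 points).
  x = 13: rhs = 16, matching y values: 4, 15 (2 points).
  x = 14: rhs = 5, matching y values: 9, 10 (2 points).
  x = 15: rhs = 2, matching y values: none (0 points).
  x = 16: rhs = 13, matching y values: none (0 points).
  x = 17: rhs = 6, matching y values: 5, 14 (2 points).
  x = 18: rhs = 6, matching y values: 5, 14 (2 points).
Total affine count: 19.
Full point count |E(F_19)| = 19 + 1 = 20.
Hasse bound: |20 − (19+1)| = |0| = 0 ≤ 2√19 ≈ 8.7178 ✓.


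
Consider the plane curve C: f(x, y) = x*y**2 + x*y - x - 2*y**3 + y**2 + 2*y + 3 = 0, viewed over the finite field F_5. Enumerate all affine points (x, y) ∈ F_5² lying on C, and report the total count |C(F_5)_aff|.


Affine F_5-points: {(0, 2), (1, 1), (1, 2), (1, 3), (2, 2), (3, 0), (3, 2), (4, 2), (4, 4)}; count = 9.

For each of the 25 pairs (x, y) ∈ F_5², evaluate f(x, y) mod 5. Record the zeros.
  x = 0: [0↦3, 1↦4, 2↦0, 3↦4, 4↦4]  zeros at y ∈ {2}
  x = 1: [0↦2, 1↦0, 2↦0, 3↦0, 4↦3]  zeros at y ∈ {1, 2, 3}
  x = 2: [0↦1, 1↦1, 2↦0, 3↦1, 4↦2]  zeros at y ∈ {2}
  x = 3: [0↦0, 1↦2, 2↦0, 3↦2, 4↦1]  zeros at y ∈ {0, 2}
  x = 4: [0↦4, 1↦3, 2↦0, 3↦3, 4↦0]  zeros at y ∈ {2, 4}
Collecting zeros: affine points = {(0, 2), (1, 1), (1, 2), (1, 3), (2, 2), (3, 0), (3, 2), (4, 2), (4, 4)}.
Total count |C(F_5)_aff| = 9.


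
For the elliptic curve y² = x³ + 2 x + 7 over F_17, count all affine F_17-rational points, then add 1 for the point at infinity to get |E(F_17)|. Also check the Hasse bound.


Affine points = {(2, 6), (2, 11), (8, 5), (8, 12), (11, 0), (12, 5), (12, 12), (14, 5), (14, 12), (16, 2), (16, 15)}; affine count = 11; |E(F_17)| = 12.

Discriminant check: Δ ∝ 4a³ + 27b² = 4·2³ + 27·7² = 4·8 + 27·49 ≡ 12 (mod 17). Nonzero ⇒ E is nonsingular.
For each x ∈ F_17, compute rhs = x³ + 2·x + 7 mod 17, then count y ∈ F_17 with y² ≡ rhs.
  x = 0: rhs = 7, matching y values: none (0 points).
  x = 1: rhs = 10, matching y values: none (0 points).
  x = 2: rhs = 2, matching y values: 6, 11 (2 points).
  x = 3: rhs = 6, matching y values: none (0 points).
  x = 4: rhs = 11, matching y values: none (0 points).
  x = 5: rhs = 6, matching y values: none (0 points).
  x = 6: rhs = 14, matching y values: none (0 points).
  x = 7: rhs = 7, matching y values: none (0 points).
  x = 8: rhs = 8, matching y values: 5, 12 (2 points).
  x = 9: rhs = 6, matching y values: none (0 points).
  x = 10: rhs = 7, matching y values: none (0 points).
  x = 11: rhs = 0, matching y values: 0 (1 points).
  x = 12: rhs = 8, matching y values: 5, 12 (2 points).
  x = 13: rhs = 3, matching y values: none (0 points).
  x = 14: rhs = 8, matching y values: 5, 12 (2 points).
  x = 15: rhs = 12, matching y values: none (0 points).
  x = 16: rhs = 4, matching y values: 2, 15 (2 points).
Total affine count: 11.
Full point count |E(F_17)| = 11 + 1 = 12.
Hasse bound: |12 − (17+1)| = |-6| = 6 ≤ 2√17 ≈ 8.2462 ✓.


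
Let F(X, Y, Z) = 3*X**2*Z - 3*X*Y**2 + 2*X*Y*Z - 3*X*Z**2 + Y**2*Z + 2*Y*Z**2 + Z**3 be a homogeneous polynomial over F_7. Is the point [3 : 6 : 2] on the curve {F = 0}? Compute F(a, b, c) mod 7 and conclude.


F(3,6,2) ≡ 6 (mod 7); P is NOT on the curve.

Evaluate F(3, 6, 2) term-by-term (mod 7).
  3*X**2*Z ↦ 3·9·1·2 = 54
  -3*X*Y**2 ↦ -3·3·36·1 = -324
  2*X*Y*Z ↦ 2·3·6·2 = 72
  -3*X*Z**2 ↦ -3·3·1·4 = -36
  Y**2*Z ↦ 1·1·36·2 = 72
  2*Y*Z**2 ↦ 2·1·6·4 = 48
  Z**3 ↦ 1·1·1·8 = 8
Sum: F(3, 6, 2) = (54) + (-324) + (72) + (-36) + (72) + (48) + (8) = -106.
Reducing mod 7: -106 ≡ 6 (mod 7).
Since F(a, b, c) ≡ 6 ≠ 0 (mod 7), P does NOT lie on the curve.


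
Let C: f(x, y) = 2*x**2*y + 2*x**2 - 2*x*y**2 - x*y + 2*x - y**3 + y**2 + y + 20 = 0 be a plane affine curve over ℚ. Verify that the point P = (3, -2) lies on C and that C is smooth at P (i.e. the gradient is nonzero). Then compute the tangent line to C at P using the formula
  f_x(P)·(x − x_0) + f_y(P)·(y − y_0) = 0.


Tangent line at P: -16*x + 24*y + 96 = 0.

Step 1: f(3, -2) = 0, so P lies on C.
Step 2: partial derivatives
  f_x(x, y) = 4*x*y + 4*x - 2*y**2 - y + 2, f_y(x, y) = 2*x**2 - 4*x*y - x - 3*y**2 + 2*y + 1.
  f_x(P) = -16, f_y(P) = 24 (gradient nonzero, so P is smooth).
Step 3: tangent line at P: -16·(x − 3) + 24·(y − -2) = 0.
Expanding: -16*x + 24*y + 96 = 0.


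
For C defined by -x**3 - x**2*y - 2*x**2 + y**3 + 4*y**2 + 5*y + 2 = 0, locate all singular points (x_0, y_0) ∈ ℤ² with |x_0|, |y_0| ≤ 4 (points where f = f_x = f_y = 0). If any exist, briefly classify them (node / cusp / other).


Singular points: {(0, -1)}; classification: node.

Compute partial derivatives:
  f_x = -3*x**2 - 2*x*y - 4*x.
  f_y = -x**2 + 3*y**2 + 8*y + 5.
Scan x_0 ∈ {−4, ..., 4}. For each x_0, f_y(x_0, y) is a polynomial in y; find its integer roots y ∈ {−4, ..., 4}, then test f_x and f at those candidates.
  x = -4: f_y(-4, y) = 3*y**2 + 8*y - 11; vanishes at y ∈ {1}. (-4, 1): f_x = -24 ≠ 0.
  x = -3: f_y(-3, y) = 3*y**2 + 8*y - 4; no integer root y with |y| ≤ 4.
  x = -2: f_y(-2, y) = 3*y**2 + 8*y + 1; no integer root y with |y| ≤ 4.
  x = -1: f_y(-1, y) = 3*y**2 + 8*y + 4; vanishes at y ∈ {-2}. (-1, -2): f_x = -3 ≠ 0.
  x = 0: f_y(0, y) = 3*y**2 + 8*y + 5; vanishes at y ∈ {-1}. (0, -1): f_x = 0, f = 0 — SINGULAR.
  x = 1: f_y(1, y) = 3*y**2 + 8*y + 4; vanishes at y ∈ {-2}. (1, -2): f_x = -3 ≠ 0.
  x = 2: f_y(2, y) = 3*y**2 + 8*y + 1; no integer root y with |y| ≤ 4.
  x = 3: f_y(3, y) = 3*y**2 + 8*y - 4; no integer root y with |y| ≤ 4.
  x = 4: f_y(4, y) = 3*y**2 + 8*y - 11; vanishes at y ∈ {1}. (4, 1): f_x = -72 ≠ 0.
Only singular point on the grid: (0, -1).
Classify: substitute x = 0 + u, y = -1 + v and expand: f = -u**3 - u**2*v - u**2 + v**3 + v**2.
No constant or linear terms (consistent with a singular point). Quadratic part: -u**2 + v**2. Cubic part: -u**3 - u**2*v + v**3.
The quadratic part v**2 - u**2 = (v − u)(v + u) splits into two distinct linear factors, so there are two distinct tangent lines y − -1 = ±(x − 0) — this is a node (ordinary double point).
Classification: node.


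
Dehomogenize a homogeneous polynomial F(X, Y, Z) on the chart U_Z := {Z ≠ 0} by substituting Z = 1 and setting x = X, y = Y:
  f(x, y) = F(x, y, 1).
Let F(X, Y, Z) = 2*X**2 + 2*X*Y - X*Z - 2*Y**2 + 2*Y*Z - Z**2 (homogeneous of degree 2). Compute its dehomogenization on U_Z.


f(x, y) = 2*x**2 + 2*x*y - x - 2*y**2 + 2*y - 1

On U_Z we set Z = 1. Each monomial c·X^i·Y^j·Z^k in F becomes c·x^i·y^j·1^k = c·x^i·y^j.
Substituting Z = 1: F(X, Y, 1) = 2*x**2 + 2*x*y - x - 2*y**2 + 2*y - 1.
Note: deg(f) ≤ deg(F) = 2; strict inequality happens when F is divisible by Z (lost terms).


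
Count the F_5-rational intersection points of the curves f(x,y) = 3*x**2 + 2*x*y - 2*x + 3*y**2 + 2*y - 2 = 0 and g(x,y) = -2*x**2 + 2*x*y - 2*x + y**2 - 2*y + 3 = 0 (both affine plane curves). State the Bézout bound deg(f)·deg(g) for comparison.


Common zeros: {(3, 3), (4, 3)}; count = 2; Bézout bound = 4.

deg(f) = 2, deg(g) = 2, so Bézout bound = 4.
Scan x ∈ F_5. For each x, list the y ∈ F_5 with f(x, y) ≡ 0 and those with g(x, y) ≡ 0 (mod 5); the common zeros in that column are the intersection.
  x = 0: f ≡ 0 at y ∈ ∅; g ≡ 0 at y ∈ ∅; common: ∅.
  x = 1: f ≡ 0 at y ∈ ∅; g ≡ 0 at y ∈ {1, 4}; common: ∅.
  x = 2: f ≡ 0 at y ∈ {1, 2}; g ≡ 0 at y ∈ {4}; common: ∅.
  x = 3: f ≡ 0 at y ∈ {1, 3}; g ≡ 0 at y ∈ {3}; common: {3}.
  x = 4: f ≡ 0 at y ∈ {2, 3}; g ≡ 0 at y ∈ {1, 3}; common: {3}.
Collecting: common zeros = {(3, 3), (4, 3)}, so the count is 2.
Comparison with the Bézout bound: 2 ≤ 4 = deg(f)·deg(g), as expected for curves with no common component (the affine F_5-count falls short of the bound because intersections may lie at infinity, over extension fields, or carry multiplicity).


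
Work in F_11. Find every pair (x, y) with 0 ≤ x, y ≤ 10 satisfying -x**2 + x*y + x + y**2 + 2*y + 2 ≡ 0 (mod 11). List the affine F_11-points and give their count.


Affine F_11-points: {(1, 9), (1, 10), (2, 0), (2, 7), (5, 2), (6, 7), (9, 2), (9, 9), (10, 0), (10, 10)}; count = 10.

For each of the 121 pairs (x, y) ∈ F_11², evaluate f(x, y) mod 11. Record the zeros.
  x = 0: [0↦2, 1↦5, 2↦10, 3↦6, 4↦4, 5↦4, 6↦6, 7↦10, 8↦5, 9↦2, 10↦1]  zeros at y ∈ ∅
  x = 1: [0↦2, 1↦6, 2↦1, 3↦9, 4↦8, 5↦9, 6↦1, 7↦6, 8↦2, 9↦0, 10↦0]  zeros at y ∈ {9, 10}
  x = 2: [0↦0, 1↦5, 2↦1, 3↦10, 4↦10, 5↦1, 6↦5, 7↦0, 8↦8, 9↦7, 10↦8]  zeros at y ∈ {0, 7}
  x = 3: [0↦7, 1↦2, 2↦10, 3↦9, 4↦10, 5↦2, 6↦7, 7↦3, 8↦1, 9↦1, 10↦3]  zeros at y ∈ ∅
  x = 4: [0↦1, 1↦8, 2↦6, 3↦6, 4↦8, 5↦1, 6↦7, 7↦4, 8↦3, 9↦4, 10↦7]  zeros at y ∈ ∅
  x = 5: [0↦4, 1↦1, 2↦0, 3↦1, 4↦4, 5↦9, 6↦5, 7↦3, 8↦3, 9↦5, 10↦9]  zeros at y ∈ {2}
  x = 6: [0↦5, 1↦3, 2↦3, 3↦5, 4↦9, 5↦4, 6↦1, 7↦0, 8↦1, 9↦4, 10↦9]  zeros at y ∈ {7}
  x = 7: [0↦4, 1↦3, 2↦4, 3↦7, 4↦1, 5↦8, 6↦6, 7↦6, 8↦8, 9↦1, 10↦7]  zeros at y ∈ ∅
  x = 8: [0↦1, 1↦1, 2↦3, 3↦7, 4↦2, 5↦10, 6↦9, 7↦10, 8↦2, 9↦7, 10↦3]  zeros at y ∈ ∅
  x = 9: [0↦7, 1↦8, 2↦0, 3↦5, 4↦1, 5↦10, 6↦10, 7↦1, 8↦5, 9↦0, 10↦8]  zeros at y ∈ {2, 9}
  x = 10: [0↦0, 1↦2, 2↦6, 3↦1, 4↦9, 5↦8, 6↦9, 7↦1, 8↦6, 9↦2, 10↦0]  zeros at y ∈ {0, 10}
Collecting zeros: affine points = {(1, 9), (1, 10), (2, 0), (2, 7), (5, 2), (6, 7), (9, 2), (9, 9), (10, 0), (10, 10)}.
Total count |C(F_11)_aff| = 10.


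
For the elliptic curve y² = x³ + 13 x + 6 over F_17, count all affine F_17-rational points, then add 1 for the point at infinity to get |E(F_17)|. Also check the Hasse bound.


Affine points = {(3, 2), (3, 15), (5, 3), (5, 14), (7, 7), (7, 10), (9, 6), (9, 11), (11, 1), (11, 16), (13, 3), (13, 14), (14, 5), (14, 12), (16, 3), (16, 14)}; affine count = 16; |E(F_17)| = 17.

Discriminant check: Δ ∝ 4a³ + 27b² = 4·13³ + 27·6² = 4·2197 + 27·36 ≡ 2 (mod 17). Nonzero ⇒ E is nonsingular.
For each x ∈ F_17, compute rhs = x³ + 13·x + 6 mod 17, then count y ∈ F_17 with y² ≡ rhs.
  x = 0: rhs = 6, matching y values: none (0 points).
  x = 1: rhs = 3, matching y values: none (0 points).
  x = 2: rhs = 6, matching y values: none (0 points).
  x = 3: rhs = 4, matching y values: 2, 15 (2 points).
  x = 4: rhs = 3, matching y values: none (0 points).
  x = 5: rhs = 9, matching y values: 3, 14 (2 points).
  x = 6: rhs = 11, matching y values: none (0 points).
  x = 7: rhs = 15, matching y values: 7, 10 (2 points).
  x = 8: rhs = 10, matching y values: none (0 points).
  x = 9: rhs = 2, matching y values: 6, 11 (2 points).
  x = 10: rhs = 14, matching y values: none (0 points).
  x = 11: rhs = 1, matching y values: 1, 16 (2 points).
  x = 12: rhs = 3, matching y values: none (0 points).
  x = 13: rhs = 9, matching y values: 3, 14 (2 points).
  x = 14: rhs = 8, matching y values: 5, 12 (2 points).
  x = 15: rhs = 6, matching y values: none (0 points).
  x = 16: rhs = 9, matching y values: 3, 14 (2 points).
Total affine count: 16.
Full point count |E(F_17)| = 16 + 1 = 17.
Hasse bound: |17 − (17+1)| = |-1| = 1 ≤ 2√17 ≈ 8.2462 ✓.


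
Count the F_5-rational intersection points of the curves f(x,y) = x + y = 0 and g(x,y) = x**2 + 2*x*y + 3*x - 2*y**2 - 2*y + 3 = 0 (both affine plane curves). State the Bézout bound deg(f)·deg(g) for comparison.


Common zeros: {(1, 4), (4, 1)}; count = 2; Bézout bound = 2.

deg(f) = 1, deg(g) = 2, so Bézout bound = 2.
Scan x ∈ F_5. For each x, list the y ∈ F_5 with f(x, y) ≡ 0 and those with g(x, y) ≡ 0 (mod 5); the common zeros in that column are the intersection.
  x = 0: f ≡ 0 at y ∈ {0}; g ≡ 0 at y ∈ ∅; common: ∅.
  x = 1: f ≡ 0 at y ∈ {4}; g ≡ 0 at y ∈ {1, 4}; common: {4}.
  x = 2: f ≡ 0 at y ∈ {3}; g ≡ 0 at y ∈ ∅; common: ∅.
  x = 3: f ≡ 0 at y ∈ {2}; g ≡ 0 at y ∈ {3, 4}; common: ∅.
  x = 4: f ≡ 0 at y ∈ {1}; g ≡ 0 at y ∈ {1, 2}; common: {1}.
Collecting: common zeros = {(1, 4), (4, 1)}, so the count is 2.
Comparison with the Bézout bound: 2 ≤ 2 = deg(f)·deg(g), as expected for curves with no common component (the bound is attained).


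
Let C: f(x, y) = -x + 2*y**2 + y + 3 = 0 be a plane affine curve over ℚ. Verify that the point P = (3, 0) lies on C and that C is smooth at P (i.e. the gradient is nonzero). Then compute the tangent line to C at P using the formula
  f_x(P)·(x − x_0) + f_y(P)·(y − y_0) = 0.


Tangent line at P: -x + y + 3 = 0.

Step 1: f(3, 0) = 0, so P lies on C.
Step 2: partial derivatives
  f_x(x, y) = -1, f_y(x, y) = 4*y + 1.
  f_x(P) = -1, f_y(P) = 1 (gradient nonzero, so P is smooth).
Step 3: tangent line at P: -1·(x − 3) + 1·(y − 0) = 0.
Expanding: -x + y + 3 = 0.


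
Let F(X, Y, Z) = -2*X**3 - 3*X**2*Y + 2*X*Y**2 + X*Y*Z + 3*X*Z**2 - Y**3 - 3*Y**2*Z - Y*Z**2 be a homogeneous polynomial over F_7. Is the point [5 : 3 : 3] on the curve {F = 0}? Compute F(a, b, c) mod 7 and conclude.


F(5,3,3) ≡ 3 (mod 7); P is NOT on the curve.

Evaluate F(5, 3, 3) term-by-term (mod 7).
  -2*X**3 ↦ -2·125·1·1 = -250
  -3*X**2*Y ↦ -3·25·3·1 = -225
  2*X*Y**2 ↦ 2·5·9·1 = 90
  X*Y*Z ↦ 1·5·3·3 = 45
  3*X*Z**2 ↦ 3·5·1·9 = 135
  -Y**3 ↦ -1·1·27·1 = -27
  -3*Y**2*Z ↦ -3·1·9·3 = -81
  -Y*Z**2 ↦ -1·1·3·9 = -27
Sum: F(5, 3, 3) = (-250) + (-225) + (90) + (45) + (135) + (-27) + (-81) + (-27) = -340.
Reducing mod 7: -340 ≡ 3 (mod 7).
Since F(a, b, c) ≡ 3 ≠ 0 (mod 7), P does NOT lie on the curve.


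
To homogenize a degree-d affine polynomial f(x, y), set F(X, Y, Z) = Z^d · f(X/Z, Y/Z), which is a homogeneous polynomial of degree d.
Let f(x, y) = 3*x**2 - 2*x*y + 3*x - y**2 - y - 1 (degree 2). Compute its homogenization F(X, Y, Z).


F(X, Y, Z) = 3*X**2 - 2*X*Y + 3*X*Z - Y**2 - Y*Z - Z**2

deg(f) = 2.
Substitute x = X/Z, y = Y/Z into f, then multiply by Z^2.
  monomial 3·x^2·y^0 ↦ 3·X^2·Y^0·Z^0.
  monomial -2·x^1·y^1 ↦ -2·X^1·Y^1·Z^0.
  monomial 3·x^1·y^0 ↦ 3·X^1·Y^0·Z^1.
  monomial -1·x^0·y^2 ↦ -1·X^0·Y^2·Z^0.
  monomial -1·x^0·y^1 ↦ -1·X^0·Y^1·Z^1.
  monomial -1·x^0·y^0 ↦ -1·X^0·Y^0·Z^2.
Collecting: F(X, Y, Z) = 3*X**2 - 2*X*Y + 3*X*Z - Y**2 - Y*Z - Z**2.


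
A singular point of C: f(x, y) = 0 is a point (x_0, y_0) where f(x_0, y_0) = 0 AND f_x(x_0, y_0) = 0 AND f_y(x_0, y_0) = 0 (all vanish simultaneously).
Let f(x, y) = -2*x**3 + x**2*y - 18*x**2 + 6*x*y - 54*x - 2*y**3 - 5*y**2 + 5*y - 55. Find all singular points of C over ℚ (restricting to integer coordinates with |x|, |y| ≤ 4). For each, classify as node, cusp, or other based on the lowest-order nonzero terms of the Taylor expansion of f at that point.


Singular points: {(-3, -1)}; classification: node.

Compute partial derivatives:
  f_x = -6*x**2 + 2*x*y - 36*x + 6*y - 54.
  f_y = x**2 + 6*x - 6*y**2 - 10*y + 5.
Scan x_0 ∈ {−4, ..., 4}. For each x_0, f_y(x_0, y) is a polynomial in y; find its integer roots y ∈ {−4, ..., 4}, then test f_x and f at those candidates.
  x = -4: f_y(-4, y) = -6*y**2 - 10*y - 3; no integer root y with |y| ≤ 4.
  x = -3: f_y(-3, y) = -6*y**2 - 10*y - 4; vanishes at y ∈ {-1}. (-3, -1): f_x = 0, f = 0 — SINGULAR.
  x = -2: f_y(-2, y) = -6*y**2 - 10*y - 3; no integer root y with |y| ≤ 4.
  x = -1: f_y(-1, y) = -6*y**2 - 10*y; vanishes at y ∈ {0}. (-1, 0): f_x = -24 ≠ 0.
  x = 0: f_y(0, y) = -6*y**2 - 10*y + 5; no integer root y with |y| ≤ 4.
  x = 1: f_y(1, y) = -6*y**2 - 10*y + 12; no integer root y with |y| ≤ 4.
  x = 2: f_y(2, y) = -6*y**2 - 10*y + 21; no integer root y with |y| ≤ 4.
  x = 3: f_y(3, y) = -6*y**2 - 10*y + 32; no integer root y with |y| ≤ 4.
  x = 4: f_y(4, y) = -6*y**2 - 10*y + 45; no integer root y with |y| ≤ 4.
Only singular point on the grid: (-3, -1).
Classify: substitute x = -3 + u, y = -1 + v and expand: f = -2*u**3 + u**2*v - u**2 - 2*v**3 + v**2.
No constant or linear terms (consistent with a singular point). Quadratic part: -u**2 + v**2. Cubic part: -2*u**3 + u**2*v - 2*v**3.
The quadratic part v**2 - u**2 = (v − u)(v + u) splits into two distinct linear factors, so there are two distinct tangent lines y − -1 = ±(x − -3) — this is a node (ordinary double point).
Classification: node.


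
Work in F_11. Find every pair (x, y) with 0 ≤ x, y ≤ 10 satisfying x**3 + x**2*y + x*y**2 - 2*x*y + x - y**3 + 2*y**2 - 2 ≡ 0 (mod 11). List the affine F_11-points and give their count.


Affine F_11-points: {(0, 3), (0, 5), (1, 0), (1, 5), (1, 9), (2, 1), (3, 3), (4, 0), (5, 3), (5, 5), (5, 10), (6, 0), (8, 7), (9, 4)}; count = 14.

For each of the 121 pairs (x, y) ∈ F_11², evaluate f(x, y) mod 11. Record the zeros.
  x = 0: [0↦9, 1↦10, 2↦9, 3↦0, 4↦10, 5↦0, 6↦8, 7↦6, 8↦10, 9↦3, 10↦1]  zeros at y ∈ {3, 5}
  x = 1: [0↦0, 1↦1, 2↦2, 3↦8, 4↦2, 5↦0, 6↦7, 7↦6, 8↦2, 9↦0, 10↦5]  zeros at y ∈ {0, 5, 9}
  x = 2: [0↦8, 1↦0, 2↦5, 3↦6, 4↦8, 5↦5, 6↦2, 7↦4, 8↦5, 9↦10, 10↦2]  zeros at y ∈ {1}
  x = 3: [0↦6, 1↦2, 2↦2, 3↦0, 4↦1, 5↦10, 6↦10, 7↦6, 8↦3, 9↦6, 10↦9]  zeros at y ∈ {3}
  x = 4: [0↦0, 1↦2, 2↦10, 3↦7, 4↦9, 5↦10, 6↦4, 7↦7, 8↦2, 9↦5, 10↦10]  zeros at y ∈ {0}
  x = 5: [0↦7, 1↦6, 2↦2, 3↦0, 4↦5, 5↦0, 6↦1, 7↦2, 8↦8, 9↦2, 10↦0]  zeros at y ∈ {3, 5, 10}
  x = 6: [0↦0, 1↦9, 2↦6, 3↦7, 4↦6, 5↦8, 6↦7, 7↦8, 8↦5, 9↦3, 10↦7]  zeros at y ∈ {0}
  x = 7: [0↦7, 1↦6, 2↦6, 3↦1, 4↦7, 5↦7, 6↦6, 7↦9, 8↦10, 9↦3, 10↦4]  zeros at y ∈ ∅
  x = 8: [0↦1, 1↦3, 2↦8, 3↦10, 4↦3, 5↦3, 6↦4, 7↦0, 8↦7, 9↦8, 10↦8]  zeros at y ∈ {7}
  x = 9: [0↦10, 1↦6, 2↦7, 3↦7, 4↦0, 5↦2, 6↦7, 7↦9, 8↦2, 9↦2, 10↦3]  zeros at y ∈ {4}
  x = 10: [0↦7, 1↦10, 2↦9, 3↦9, 4↦4, 5↦10, 6↦10, 7↦9, 8↦1, 9↦2, 10↦6]  zeros at y ∈ ∅
Collecting zeros: affine points = {(0, 3), (0, 5), (1, 0), (1, 5), (1, 9), (2, 1), (3, 3), (4, 0), (5, 3), (5, 5), (5, 10), (6, 0), (8, 7), (9, 4)}.
Total count |C(F_11)_aff| = 14.


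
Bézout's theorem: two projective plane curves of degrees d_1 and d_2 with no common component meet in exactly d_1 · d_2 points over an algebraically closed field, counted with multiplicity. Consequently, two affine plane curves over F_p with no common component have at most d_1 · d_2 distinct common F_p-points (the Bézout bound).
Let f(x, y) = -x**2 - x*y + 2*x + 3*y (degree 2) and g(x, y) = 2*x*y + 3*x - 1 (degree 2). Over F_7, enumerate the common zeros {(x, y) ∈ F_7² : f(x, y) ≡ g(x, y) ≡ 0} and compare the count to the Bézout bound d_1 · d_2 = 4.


Common zeros: ∅; count = 0; Bézout bound = 4.

deg(f) = 2, deg(g) = 2, so Bézout bound = 4.
Scan x ∈ F_7. For each x, list the y ∈ F_7 with f(x, y) ≡ 0 and those with g(x, y) ≡ 0 (mod 7); the common zeros in that column are the intersection.
  x = 0: f ≡ 0 at y ∈ {0}; g ≡ 0 at y ∈ ∅; common: ∅.
  x = 1: f ≡ 0 at y ∈ {3}; g ≡ 0 at y ∈ {6}; common: ∅.
  x = 2: f ≡ 0 at y ∈ {0}; g ≡ 0 at y ∈ {4}; common: ∅.
  x = 3: f ≡ 0 at y ∈ ∅; g ≡ 0 at y ∈ {1}; common: ∅.
  x = 4: f ≡ 0 at y ∈ {6}; g ≡ 0 at y ∈ {3}; common: ∅.
  x = 5: f ≡ 0 at y ∈ {3}; g ≡ 0 at y ∈ {0}; common: ∅.
  x = 6: f ≡ 0 at y ∈ {6}; g ≡ 0 at y ∈ {5}; common: ∅.
Collecting: common zeros = ∅, so the count is 0.
Comparison with the Bézout bound: 0 ≤ 4 = deg(f)·deg(g), as expected for curves with no common component (the affine F_7-count falls short of the bound because intersections may lie at infinity, over extension fields, or carry multiplicity).


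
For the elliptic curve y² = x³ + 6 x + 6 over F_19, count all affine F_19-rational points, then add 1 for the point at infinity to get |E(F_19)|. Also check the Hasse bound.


Affine points = {(0, 5), (0, 14), (2, 8), (2, 11), (5, 3), (5, 16), (6, 7), (6, 12), (7, 7), (7, 12), (11, 4), (11, 15), (12, 1), (12, 18), (13, 1), (13, 18), (17, 9), (17, 10)}; affine count = 18; |E(F_19)| = 19.

Discriminant check: Δ ∝ 4a³ + 27b² = 4·6³ + 27·6² = 4·216 + 27·36 ≡ 12 (mod 19). Nonzero ⇒ E is nonsingular.
For each x ∈ F_19, compute rhs = x³ + 6·x + 6 mod 19, then count y ∈ F_19 with y² ≡ rhs.
  x = 0: rhs = 6, matching y values: 5, 14 (2 points).
  x = 1: rhs = 13, matching y values: none (0 points).
  x = 2: rhs = 7, matching y values: 8, 11 (2 points).
  x = 3: rhs = 13, matching y values: none (0 points).
  x = 4: rhs = 18, matching y values: none (0 points).
  x = 5: rhs = 9, matching y values: 3, 16 (2 points).
  x = 6: rhs = 11, matching y values: 7, 12 (2 points).
  x = 7: rhs = 11, matching y values: 7, 12 (2 points).
  x = 8: rhs = 15, matching y values: none (0 points).
  x = 9: rhs = 10, matching y values: none (0 points).
  x = 10: rhs = 2, matching y values: none (0 points).
  x = 11: rhs = 16, matching y values: 4, 15 (2 points).
  x = 12: rhs = 1, matching y values: 1, 18 (2 points).
  x = 13: rhs = 1, matching y values: 1, 18 (2 points).
  x = 14: rhs = 3, matching y values: none (0 points).
  x = 15: rhs = 13, matching y values: none (0 points).
  x = 16: rhs = 18, matching y values: none (0 points).
  x = 17: rhs = 5, matching y values: 9, 10 (2 points).
  x = 18: rhs = 18, matching y values: none (0 points).
Total affine count: 18.
Full point count |E(F_19)| = 18 + 1 = 19.
Hasse bound: |19 − (19+1)| = |-1| = 1 ≤ 2√19 ≈ 8.7178 ✓.


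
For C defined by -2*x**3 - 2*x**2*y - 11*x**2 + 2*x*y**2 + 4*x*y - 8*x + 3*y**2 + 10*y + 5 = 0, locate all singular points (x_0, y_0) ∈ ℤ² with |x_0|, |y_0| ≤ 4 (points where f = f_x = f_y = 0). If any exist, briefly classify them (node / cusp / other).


Singular points: {(-1, -2)}; classification: node.

Compute partial derivatives:
  f_x = -6*x**2 - 4*x*y - 22*x + 2*y**2 + 4*y - 8.
  f_y = -2*x**2 + 4*x*y + 4*x + 6*y + 10.
Scan x_0 ∈ {−4, ..., 4}. For each x_0, f_y(x_0, y) is a polynomial in y; find its integer roots y ∈ {−4, ..., 4}, then test f_x and f at those candidates.
  x = -4: f_y(-4, y) = -10*y - 38; no integer root y with |y| ≤ 4.
  x = -3: f_y(-3, y) = -6*y - 20; no integer root y with |y| ≤ 4.
  x = -2: f_y(-2, y) = -2*y - 6; vanishes at y ∈ {-3}. (-2, -3): f_x = -6 ≠ 0.
  x = -1: f_y(-1, y) = 2*y + 4; vanishes at y ∈ {-2}. (-1, -2): f_x = 0, f = 0 — SINGULAR.
  x = 0: f_y(0, y) = 6*y + 10; no integer root y with |y| ≤ 4.
  x = 1: f_y(1, y) = 10*y + 12; no integer root y with |y| ≤ 4.
  x = 2: f_y(2, y) = 14*y + 10; no integer root y with |y| ≤ 4.
  x = 3: f_y(3, y) = 18*y + 4; no integer root y with |y| ≤ 4.
  x = 4: f_y(4, y) = 22*y - 6; no integer root y with |y| ≤ 4.
Only singular point on the grid: (-1, -2).
Classify: substitute x = -1 + u, y = -2 + v and expand: f = -2*u**3 - 2*u**2*v - u**2 + 2*u*v**2 + v**2.
No constant or linear terms (consistent with a singular point). Quadratic part: -u**2 + v**2. Cubic part: -2*u**3 - 2*u**2*v + 2*u*v**2.
The quadratic part v**2 - u**2 = (v − u)(v + u) splits into two distinct linear factors, so there are two distinct tangent lines y − -2 = ±(x − -1) — this is a node (ordinary double point).
Classification: node.


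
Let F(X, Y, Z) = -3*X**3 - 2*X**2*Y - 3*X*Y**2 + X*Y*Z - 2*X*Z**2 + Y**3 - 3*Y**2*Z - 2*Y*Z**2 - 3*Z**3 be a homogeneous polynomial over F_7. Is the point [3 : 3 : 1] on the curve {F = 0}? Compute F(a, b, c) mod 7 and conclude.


F(3,3,1) ≡ 2 (mod 7); P is NOT on the curve.

Evaluate F(3, 3, 1) term-by-term (mod 7).
  -3*X**3 ↦ -3·27·1·1 = -81
  -2*X**2*Y ↦ -2·9·3·1 = -54
  -3*X*Y**2 ↦ -3·3·9·1 = -81
  X*Y*Z ↦ 1·3·3·1 = 9
  -2*X*Z**2 ↦ -2·3·1·1 = -6
  Y**3 ↦ 1·1·27·1 = 27
  -3*Y**2*Z ↦ -3·1·9·1 = -27
  -2*Y*Z**2 ↦ -2·1·3·1 = -6
  -3*Z**3 ↦ -3·1·1·1 = -3
Sum: F(3, 3, 1) = (-81) + (-54) + (-81) + (9) + (-6) + (27) + (-27) + (-6) + (-3) = -222.
Reducing mod 7: -222 ≡ 2 (mod 7).
Since F(a, b, c) ≡ 2 ≠ 0 (mod 7), P does NOT lie on the curve.


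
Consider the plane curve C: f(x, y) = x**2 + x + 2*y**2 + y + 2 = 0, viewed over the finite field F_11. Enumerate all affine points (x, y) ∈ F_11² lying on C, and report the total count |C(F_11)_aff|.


Affine F_11-points: {(2, 1), (2, 4), (4, 0), (4, 5), (5, 6), (5, 10), (6, 0), (6, 5), (8, 1), (8, 4)}; count = 10.

For each of the 121 pairs (x, y) ∈ F_11², evaluate f(x, y) mod 11. Record the zeros.
  x = 0: [0↦2, 1↦5, 2↦1, 3↦1, 4↦5, 5↦2, 6↦3, 7↦8, 8↦6, 9↦8, 10↦3]  zeros at y ∈ ∅
  x = 1: [0↦4, 1↦7, 2↦3, 3↦3, 4↦7, 5↦4, 6↦5, 7↦10, 8↦8, 9↦10, 10↦5]  zeros at y ∈ ∅
  x = 2: [0↦8, 1↦0, 2↦7, 3↦7, 4↦0, 5↦8, 6↦9, 7↦3, 8↦1, 9↦3, 10↦9]  zeros at y ∈ {1, 4}
  x = 3: [0↦3, 1↦6, 2↦2, 3↦2, 4↦6, 5↦3, 6↦4, 7↦9, 8↦7, 9↦9, 10↦4]  zeros at y ∈ ∅
  x = 4: [0↦0, 1↦3, 2↦10, 3↦10, 4↦3, 5↦0, 6↦1, 7↦6, 8↦4, 9↦6, 10↦1]  zeros at y ∈ {0, 5}
  x = 5: [0↦10, 1↦2, 2↦9, 3↦9, 4↦2, 5↦10, 6↦0, 7↦5, 8↦3, 9↦5, 10↦0]  zeros at y ∈ {6, 10}
  x = 6: [0↦0, 1↦3, 2↦10, 3↦10, 4↦3, 5↦0, 6↦1, 7↦6, 8↦4, 9↦6, 10↦1]  zeros at y ∈ {0, 5}
  x = 7: [0↦3, 1↦6, 2↦2, 3↦2, 4↦6, 5↦3, 6↦4, 7↦9, 8↦7, 9↦9, 10↦4]  zeros at y ∈ ∅
  x = 8: [0↦8, 1↦0, 2↦7, 3↦7, 4↦0, 5↦8, 6↦9, 7↦3, 8↦1, 9↦3, 10↦9]  zeros at y ∈ {1, 4}
  x = 9: [0↦4, 1↦7, 2↦3, 3↦3, 4↦7, 5↦4, 6↦5, 7↦10, 8↦8, 9↦10, 10↦5]  zeros at y ∈ ∅
  x = 10: [0↦2, 1↦5, 2↦1, 3↦1, 4↦5, 5↦2, 6↦3, 7↦8, 8↦6, 9↦8, 10↦3]  zeros at y ∈ ∅
Collecting zeros: affine points = {(2, 1), (2, 4), (4, 0), (4, 5), (5, 6), (5, 10), (6, 0), (6, 5), (8, 1), (8, 4)}.
Total count |C(F_11)_aff| = 10.


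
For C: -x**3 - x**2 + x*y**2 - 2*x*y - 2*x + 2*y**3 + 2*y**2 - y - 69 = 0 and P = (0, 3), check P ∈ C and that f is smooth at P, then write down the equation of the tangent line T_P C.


Tangent line at P: x + 65*y - 195 = 0.

Step 1: f(0, 3) = 0, so P lies on C.
Step 2: partial derivatives
  f_x(x, y) = -3*x**2 - 2*x + y**2 - 2*y - 2, f_y(x, y) = 2*x*y - 2*x + 6*y**2 + 4*y - 1.
  f_x(P) = 1, f_y(P) = 65 (gradient nonzero, so P is smooth).
Step 3: tangent line at P: 1·(x − 0) + 65·(y − 3) = 0.
Expanding: x + 65*y - 195 = 0.


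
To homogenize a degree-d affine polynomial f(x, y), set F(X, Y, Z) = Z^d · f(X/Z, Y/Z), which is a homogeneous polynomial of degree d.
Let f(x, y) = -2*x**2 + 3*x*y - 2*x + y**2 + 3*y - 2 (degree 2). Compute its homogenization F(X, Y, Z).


F(X, Y, Z) = -2*X**2 + 3*X*Y - 2*X*Z + Y**2 + 3*Y*Z - 2*Z**2

deg(f) = 2.
Substitute x = X/Z, y = Y/Z into f, then multiply by Z^2.
  monomial -2·x^2·y^0 ↦ -2·X^2·Y^0·Z^0.
  monomial 3·x^1·y^1 ↦ 3·X^1·Y^1·Z^0.
  monomial -2·x^1·y^0 ↦ -2·X^1·Y^0·Z^1.
  monomial 1·x^0·y^2 ↦ 1·X^0·Y^2·Z^0.
  monomial 3·x^0·y^1 ↦ 3·X^0·Y^1·Z^1.
  monomial -2·x^0·y^0 ↦ -2·X^0·Y^0·Z^2.
Collecting: F(X, Y, Z) = -2*X**2 + 3*X*Y - 2*X*Z + Y**2 + 3*Y*Z - 2*Z**2.


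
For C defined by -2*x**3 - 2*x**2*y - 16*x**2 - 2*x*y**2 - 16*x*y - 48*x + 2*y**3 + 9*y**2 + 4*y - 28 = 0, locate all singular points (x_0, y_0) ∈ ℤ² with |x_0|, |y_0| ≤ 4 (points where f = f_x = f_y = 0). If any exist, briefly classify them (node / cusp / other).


Singular points: {(-2, -2)}; classification: cusp.

Compute partial derivatives:
  f_x = -6*x**2 - 4*x*y - 32*x - 2*y**2 - 16*y - 48.
  f_y = -2*x**2 - 4*x*y - 16*x + 6*y**2 + 18*y + 4.
Scan x_0 ∈ {−4, ..., 4}. For each x_0, f_y(x_0, y) is a polynomial in y; find its integer roots y ∈ {−4, ..., 4}, then test f_x and f at those candidates.
  x = -4: f_y(-4, y) = 6*y**2 + 34*y + 36; no integer root y with |y| ≤ 4.
  x = -3: f_y(-3, y) = 6*y**2 + 30*y + 34; no integer root y with |y| ≤ 4.
  x = -2: f_y(-2, y) = 6*y**2 + 26*y + 28; vanishes at y ∈ {-2}. (-2, -2): f_x = 0, f = 0 — SINGULAR.
  x = -1: f_y(-1, y) = 6*y**2 + 22*y + 18; no integer root y with |y| ≤ 4.
  x = 0: f_y(0, y) = 6*y**2 + 18*y + 4; no integer root y with |y| ≤ 4.
  x = 1: f_y(1, y) = 6*y**2 + 14*y - 14; no integer root y with |y| ≤ 4.
  x = 2: f_y(2, y) = 6*y**2 + 10*y - 36; no integer root y with |y| ≤ 4.
  x = 3: f_y(3, y) = 6*y**2 + 6*y - 62; no integer root y with |y| ≤ 4.
  x = 4: f_y(4, y) = 6*y**2 + 2*y - 92; no integer root y with |y| ≤ 4.
Only singular point on the grid: (-2, -2).
Classify: substitute x = -2 + u, y = -2 + v and expand: f = -2*u**3 - 2*u**2*v - 2*u*v**2 + 2*v**3 + v**2.
No constant or linear terms (consistent with a singular point). Quadratic part: v**2. Cubic part: -2*u**3 - 2*u**2*v - 2*u*v**2 + 2*v**3.
The quadratic part v**2 is a perfect square, so there is a single (double) tangent line v = 0, i.e. y = -2. Restricting the cubic part to that line (v = 0) leaves -2*u**3 ≠ 0, so f is not divisible by v and the branch is v² ≈ 2*u**3 to lowest order — this is a cusp.
Classification: cusp.


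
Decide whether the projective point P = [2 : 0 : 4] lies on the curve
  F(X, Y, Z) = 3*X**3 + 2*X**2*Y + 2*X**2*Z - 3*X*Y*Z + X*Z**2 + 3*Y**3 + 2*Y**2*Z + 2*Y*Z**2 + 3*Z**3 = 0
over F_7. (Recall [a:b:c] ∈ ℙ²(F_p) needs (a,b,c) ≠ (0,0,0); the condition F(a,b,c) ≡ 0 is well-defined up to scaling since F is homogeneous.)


F(2,0,4) ≡ 0 (mod 7); P is on the curve.

Evaluate F(2, 0, 4) term-by-term (mod 7).
  3*X**3 ↦ 3·8·1·1 = 24
  2*X**2*Y ↦ 2·4·0·1 = 0
  2*X**2*Z ↦ 2·4·1·4 = 32
  -3*X*Y*Z ↦ -3·2·0·4 = 0
  X*Z**2 ↦ 1·2·1·16 = 32
  3*Y**3 ↦ 3·1·0·1 = 0
  2*Y**2*Z ↦ 2·1·0·4 = 0
  2*Y*Z**2 ↦ 2·1·0·16 = 0
  3*Z**3 ↦ 3·1·1·64 = 192
Sum: F(2, 0, 4) = (24) + (0) + (32) + (0) + (32) + (0) + (0) + (0) + (192) = 280.
Reducing mod 7: 280 ≡ 0 (mod 7).
Since F(a, b, c) ≡ 0 (mod 7), P lies on the curve.


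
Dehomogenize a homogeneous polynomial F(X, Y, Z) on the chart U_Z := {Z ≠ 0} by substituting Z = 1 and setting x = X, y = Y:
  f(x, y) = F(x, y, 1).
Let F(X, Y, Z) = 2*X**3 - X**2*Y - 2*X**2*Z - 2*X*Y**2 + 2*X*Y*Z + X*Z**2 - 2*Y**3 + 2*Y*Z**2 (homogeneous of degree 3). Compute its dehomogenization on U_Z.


f(x, y) = 2*x**3 - x**2*y - 2*x**2 - 2*x*y**2 + 2*x*y + x - 2*y**3 + 2*y

On U_Z we set Z = 1. Each monomial c·X^i·Y^j·Z^k in F becomes c·x^i·y^j·1^k = c·x^i·y^j.
Substituting Z = 1: F(X, Y, 1) = 2*x**3 - x**2*y - 2*x**2 - 2*x*y**2 + 2*x*y + x - 2*y**3 + 2*y.
Note: deg(f) ≤ deg(F) = 3; strict inequality happens when F is divisible by Z (lost terms).


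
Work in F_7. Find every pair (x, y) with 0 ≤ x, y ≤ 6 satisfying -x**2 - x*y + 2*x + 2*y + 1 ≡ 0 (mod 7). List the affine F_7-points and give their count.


Affine F_7-points: {(0, 3), (1, 5), (3, 5), (4, 0), (5, 0), (6, 3)}; count = 6.

For each of the 49 pairs (x, y) ∈ F_7², evaluate f(x, y) mod 7. Record the zeros.
  x = 0: [0↦1, 1↦3, 2↦5, 3↦0, 4↦2, 5↦4, 6↦6]  zeros at y ∈ {3}
  x = 1: [0↦2, 1↦3, 2↦4, 3↦5, 4↦6, 5↦0, 6↦1]  zeros at y ∈ {5}
  x = 2: [0↦1, 1↦1, 2↦1, 3↦1, 4↦1, 5↦1, 6↦1]  zeros at y ∈ ∅
  x = 3: [0↦5, 1↦4, 2↦3, 3↦2, 4↦1, 5↦0, 6↦6]  zeros at y ∈ {5}
  x = 4: [0↦0, 1↦5, 2↦3, 3↦1, 4↦6, 5↦4, 6↦2]  zeros at y ∈ {0}
  x = 5: [0↦0, 1↦4, 2↦1, 3↦5, 4↦2, 5↦6, 6↦3]  zeros at y ∈ {0}
  x = 6: [0↦5, 1↦1, 2↦4, 3↦0, 4↦3, 5↦6, 6↦2]  zeros at y ∈ {3}
Collecting zeros: affine points = {(0, 3), (1, 5), (3, 5), (4, 0), (5, 0), (6, 3)}.
Total count |C(F_7)_aff| = 6.


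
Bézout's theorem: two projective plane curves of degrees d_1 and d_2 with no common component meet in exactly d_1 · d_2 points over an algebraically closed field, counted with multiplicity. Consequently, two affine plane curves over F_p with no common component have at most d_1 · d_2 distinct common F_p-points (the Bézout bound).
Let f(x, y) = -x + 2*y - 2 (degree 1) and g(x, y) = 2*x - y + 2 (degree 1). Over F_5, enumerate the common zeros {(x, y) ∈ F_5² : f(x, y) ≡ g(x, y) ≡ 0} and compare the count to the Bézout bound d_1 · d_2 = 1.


Common zeros: {(1, 4)}; count = 1; Bézout bound = 1.

deg(f) = 1, deg(g) = 1, so Bézout bound = 1.
Scan x ∈ F_5. For each x, list the y ∈ F_5 with f(x, y) ≡ 0 and those with g(x, y) ≡ 0 (mod 5); the common zeros in that column are the intersection.
  x = 0: f ≡ 0 at y ∈ {1}; g ≡ 0 at y ∈ {2}; common: ∅.
  x = 1: f ≡ 0 at y ∈ {4}; g ≡ 0 at y ∈ {4}; common: {4}.
  x = 2: f ≡ 0 at y ∈ {2}; g ≡ 0 at y ∈ {1}; common: ∅.
  x = 3: f ≡ 0 at y ∈ {0}; g ≡ 0 at y ∈ {3}; common: ∅.
  x = 4: f ≡ 0 at y ∈ {3}; g ≡ 0 at y ∈ {0}; common: ∅.
Collecting: common zeros = {(1, 4)}, so the count is 1.
Comparison with the Bézout bound: 1 ≤ 1 = deg(f)·deg(g), as expected for curves with no common component (the bound is attained).


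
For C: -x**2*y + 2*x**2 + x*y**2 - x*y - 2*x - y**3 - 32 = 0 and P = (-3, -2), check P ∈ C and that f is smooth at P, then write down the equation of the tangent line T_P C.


Tangent line at P: -20*x - 6*y - 72 = 0.

Step 1: f(-3, -2) = 0, so P lies on C.
Step 2: partial derivatives
  f_x(x, y) = -2*x*y + 4*x + y**2 - y - 2, f_y(x, y) = -x**2 + 2*x*y - x - 3*y**2.
  f_x(P) = -20, f_y(P) = -6 (gradient nonzero, so P is smooth).
Step 3: tangent line at P: -20·(x − -3) + -6·(y − -2) = 0.
Expanding: -20*x - 6*y - 72 = 0.


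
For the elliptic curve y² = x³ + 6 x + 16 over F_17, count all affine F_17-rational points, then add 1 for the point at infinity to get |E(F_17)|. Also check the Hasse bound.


Affine points = {(0, 4), (0, 13), (2, 6), (2, 11), (4, 6), (4, 11), (5, 1), (5, 16), (6, 8), (6, 9), (8, 7), (8, 10), (9, 0), (11, 6), (11, 11), (13, 8), (13, 9), (15, 8), (15, 9), (16, 3), (16, 14)}; affine count = 21; |E(F_17)| = 22.

Discriminant check: Δ ∝ 4a³ + 27b² = 4·6³ + 27·16² = 4·216 + 27·256 ≡ 7 (mod 17). Nonzero ⇒ E is nonsingular.
For each x ∈ F_17, compute rhs = x³ + 6·x + 16 mod 17, then count y ∈ F_17 with y² ≡ rhs.
  x = 0: rhs = 16, matching y values: 4, 13 (2 points).
  x = 1: rhs = 6, matching y values: none (0 points).
  x = 2: rhs = 2, matching y values: 6, 11 (2 points).
  x = 3: rhs = 10, matching y values: none (0 points).
  x = 4: rhs = 2, matching y values: 6, 11 (2 points).
  x = 5: rhs = 1, matching y values: 1, 16 (2 points).
  x = 6: rhs = 13, matching y values: 8, 9 (2 points).
  x = 7: rhs = 10, matching y values: none (0 points).
  x = 8: rhs = 15, matching y values: 7, 10 (2 points).
  x = 9: rhs = 0, matching y values: 0 (1 points).
  x = 10: rhs = 5, matching y values: none (0 points).
  x = 11: rhs = 2, matching y values: 6, 11 (2 points).
  x = 12: rhs = 14, matching y values: none (0 points).
  x = 13: rhs = 13, matching y values: 8, 9 (2 points).
  x = 14: rhs = 5, matching y values: none (0 points).
  x = 15: rhs = 13, matching y values: 8, 9 (2 points).
  x = 16: rhs = 9, matching y values: 3, 14 (2 points).
Total affine count: 21.
Full point count |E(F_17)| = 21 + 1 = 22.
Hasse bound: |22 − (17+1)| = |4| = 4 ≤ 2√17 ≈ 8.2462 ✓.
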